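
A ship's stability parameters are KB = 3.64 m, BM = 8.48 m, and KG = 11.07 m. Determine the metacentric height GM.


Formula: GM = KB + BM - KG
Step 1 — KM = KB + BM = 3.64 + 8.48 = 12.12 m
Step 2 — GM = KM - KG = 12.12 - 11.07 = 1.05 m

1.05 m


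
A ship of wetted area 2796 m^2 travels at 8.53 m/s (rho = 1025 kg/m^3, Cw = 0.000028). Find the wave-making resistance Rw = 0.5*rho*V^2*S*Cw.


Formula: Rw = 0.5 * rho * V^2 * S * Cw
Step 1 — V^2 = 8.53^2 = 72.7609
Step 2 — 0.5 * rho * V^2 = 0.5 * 1025 * 72.7609 = 37289.96125
Step 3 — Rw = 37289.96125 * 2796 * 0.000028 ≈ 2919.4 N (5 s.f.)

2919.4 N


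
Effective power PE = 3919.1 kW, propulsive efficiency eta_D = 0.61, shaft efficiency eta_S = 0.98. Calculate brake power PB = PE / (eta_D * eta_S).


Formula: PB = PE / (eta_D * eta_S)
Step 1 — combined efficiency = eta_D * eta_S = 0.61 * 0.98 = 0.5978
Step 2 — PB = 3919.1 / 0.5978 ≈ 6555.9 kW (5 s.f.)

6555.9 kW


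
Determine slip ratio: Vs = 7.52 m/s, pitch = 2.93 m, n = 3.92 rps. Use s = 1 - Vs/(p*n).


Formula: s = 1 - Vs / (p * n)
Step 1 — p * n = 2.93 * 3.92 = 11.4856
Step 2 — Vs / (p*n) = 7.52 / 11.4856 = 0.654733 (6 d.p.)
Step 3 — s = 1 - 0.654733 = 0.345267

0.345267


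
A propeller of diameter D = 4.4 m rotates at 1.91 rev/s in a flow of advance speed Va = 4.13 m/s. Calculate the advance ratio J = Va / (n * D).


Formula: J = Va / (n * D)
Step 1 — n * D = 1.91 * 4.4 = 8.404
Step 2 — J = 4.13 / 8.404 ≈ 0.49143 (5 s.f.)

0.49143


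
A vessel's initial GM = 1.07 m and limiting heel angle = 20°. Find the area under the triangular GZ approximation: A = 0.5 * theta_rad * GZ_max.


Formula: GZ_max = GM * sin(theta); Area = 0.5 * theta_rad * GZ_max
Step 1 — GZ_max = 1.07 * sin(20°) = 1.07 * 0.34202 = 0.365961 m
Step 2 — theta_rad = 20 * pi/180 = 0.349066 rad
Step 3 — Area = 0.5 * 0.349066 * 0.365961 ≈ 0.063872 m·rad (5 s.f.)

0.063872 m·rad


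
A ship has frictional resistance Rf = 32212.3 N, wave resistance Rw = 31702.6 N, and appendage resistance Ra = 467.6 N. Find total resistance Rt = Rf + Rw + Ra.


Formula: Rt = Rf + Rw + Ra
Substituting: Rt = 32212.3 + 31702.6 + 467.6
Result: Rt = 64382.5 N

64382.5 N


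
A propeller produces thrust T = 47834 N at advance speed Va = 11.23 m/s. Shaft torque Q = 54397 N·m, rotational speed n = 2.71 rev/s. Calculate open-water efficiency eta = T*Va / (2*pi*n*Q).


Formula: eta = T * Va / (2 * pi * n * Q)
Step 1 — numerator = T * Va = 47834 * 11.23 = 537175.82
Step 2 — 2 * pi * n = 2 * pi * 2.71 = 17.027432
Step 3 — denominator = 17.027432 * 54397 = 926241.22
Step 4 — eta = 537175.82 / 926241.22 ≈ 0.57995 (5 s.f.)

0.57995


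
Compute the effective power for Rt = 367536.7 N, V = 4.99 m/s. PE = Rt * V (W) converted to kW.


Formula: PE = Rt * V / 1000 (kW)
Step 1 — PE (W) = 367536.7 * 4.99 = 1834008.133 W
Step 2 — PE (kW) = 1834008.133 / 1000 ≈ 1834.0 kW (5 s.f.)

1834.0 kW


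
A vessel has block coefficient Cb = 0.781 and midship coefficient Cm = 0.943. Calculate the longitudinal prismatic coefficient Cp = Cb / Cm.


Formula: Cp = Cb / Cm
Substituting: Cp = 0.781 / 0.943
Result: Cp ≈ 0.82821 (5 s.f.)

0.82821


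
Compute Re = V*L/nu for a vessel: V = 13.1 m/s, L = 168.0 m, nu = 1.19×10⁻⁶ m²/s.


Formula: Re = V * L / nu
Step 1 — V * L = 13.1 * 168.0 = 2200.8 m^2/s
Step 2 — Re = 2200.8 / 1.19e-6 = 1.85e+09

1.85e+09


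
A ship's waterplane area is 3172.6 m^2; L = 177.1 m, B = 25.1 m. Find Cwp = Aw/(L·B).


Formula: Cwp = Aw / (L * B)
Step 1 — L * B = 177.1 * 25.1 = 4445.21 m^2
Step 2 — Cwp = 3172.6 / 4445.21 ≈ 0.71371 (5 s.f.)

0.71371


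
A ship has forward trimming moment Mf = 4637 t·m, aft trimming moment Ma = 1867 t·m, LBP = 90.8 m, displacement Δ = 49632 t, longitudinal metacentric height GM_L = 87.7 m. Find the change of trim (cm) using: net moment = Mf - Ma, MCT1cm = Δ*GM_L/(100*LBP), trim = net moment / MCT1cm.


Formula: net trimming moment = Mf - Ma; MCT1cm = Δ*GM_L/(100*LBP); trim = net moment / MCT1cm
Step 1 — net trimming moment = 4637 - 1867 = 2770 t·m
Step 2 — MCT1cm = 49632 * 87.7 / (100 * 90.8) = 479.3752 t·m/cm
Step 3 — trim = 2770 / 479.3752 ≈ 5.7784 cm (5 s.f.)

5.7784 cm


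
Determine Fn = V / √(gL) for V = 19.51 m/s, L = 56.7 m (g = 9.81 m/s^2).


Formula: Fn = V / sqrt(g * L)
Step 1 — g * L = 9.81 * 56.7 = 556.227
Step 2 — sqrt(g * L) = sqrt(556.227) = 23.584465
Step 3 — Fn = 19.51 / 23.584465 ≈ 0.82724 (5 s.f.)

0.82724


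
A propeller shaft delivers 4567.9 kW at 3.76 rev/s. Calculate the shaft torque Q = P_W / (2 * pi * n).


Formula: Q = P_W / (2 * pi * n)
Step 1 — P_W = 4567.9 kW * 1000 = 4567900.0 W
Step 2 — 2 * pi * n = 2 * pi * 3.76 = 23.624777
Step 3 — Q = 4567900.0 / 23.624777 ≈ 193350 N·m (5 s.f.)

193350 N·m


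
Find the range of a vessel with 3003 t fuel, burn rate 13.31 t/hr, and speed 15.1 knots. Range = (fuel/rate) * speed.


Formula: endurance = fuel / rate; range = endurance * speed
Step 1 — endurance = 3003 / 13.31 = 225.6198 hours
Step 2 — range = 225.6198 * 15.1 ≈ 3406.9 nautical miles (5 s.f.)

3406.9 NM


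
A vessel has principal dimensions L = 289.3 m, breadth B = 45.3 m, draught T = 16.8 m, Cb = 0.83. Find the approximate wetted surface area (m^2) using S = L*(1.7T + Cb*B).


Formula: S = 1.7*L*T + V/T with V = Cb*L*B*T, i.e. S = L * (1.7*T + Cb*B)
Step 1 — 1.7*T = 1.7 * 16.8 = 28.56 m
Step 2 — Cb*B = 0.83 * 45.3 = 37.599 m
Step 3 — 1.7*T + Cb*B = 28.56 + 37.599 = 66.159 m
Step 4 — S = 289.3 * 66.159 ≈ 19140 m^2 (5 s.f.)

19140 m^2


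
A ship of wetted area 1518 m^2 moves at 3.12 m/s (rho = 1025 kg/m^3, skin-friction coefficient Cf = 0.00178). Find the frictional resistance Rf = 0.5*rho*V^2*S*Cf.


Formula: Rf = 0.5 * rho * V^2 * S * Cf
Step 1 — V^2 = 3.12^2 = 9.7344
Step 2 — 0.5 * rho * V^2 = 0.5 * 1025 * 9.7344 = 4988.88
Step 3 — Rf = 4988.88 * 1518 * 0.00178 ≈ 13480 N (5 s.f.)

13480 N


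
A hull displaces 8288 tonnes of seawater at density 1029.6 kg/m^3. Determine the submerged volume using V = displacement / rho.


Formula: V = mass / rho
Step 1 — convert tonnes to kg: 8288 t * 1000 = 8288000 kg
Step 2 — V = 8288000 / 1029.6 ≈ 8049.7 m^3 (5 s.f.)

8049.7 m^3


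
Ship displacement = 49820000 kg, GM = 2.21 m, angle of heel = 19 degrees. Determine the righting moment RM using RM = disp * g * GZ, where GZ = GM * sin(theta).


Formula: GZ = GM * sin(theta); RM = disp * g * GZ
Step 1 — GZ = 2.21 * sin(19°) = 2.21 * 0.325568 = 0.719505 m
Step 2 — RM = 49820000 * 9.81 * 0.719505 ≈ 351650000 N·m (5 s.f.)

351650000 N·m


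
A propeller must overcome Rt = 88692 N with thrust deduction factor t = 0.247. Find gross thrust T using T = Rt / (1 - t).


Formula: T = Rt / (1 - t)
Step 1 — (1 - t) = 1 - 0.247 = 0.753
Step 2 — T = 88692 / 0.753 ≈ 117780 N (5 s.f.)

117780 N


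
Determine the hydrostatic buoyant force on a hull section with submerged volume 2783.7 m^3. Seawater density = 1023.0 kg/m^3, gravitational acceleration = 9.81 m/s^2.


Formula: Fb = rho * g * V
Substituting: Fb = 1023.0 * 9.81 * 2783.7
Intermediate: 1023.0 * 9.81 = 10035.63
Result: Fb = 10035.63 * 2783.7 ≈ 27936000 N (5 s.f.)

27936000 N


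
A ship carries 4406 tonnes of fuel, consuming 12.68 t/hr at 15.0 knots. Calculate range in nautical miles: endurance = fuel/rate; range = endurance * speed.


Formula: endurance = fuel / rate; range = endurance * speed
Step 1 — endurance = 4406 / 12.68 = 347.4763 hours
Step 2 — range = 347.4763 * 15.0 ≈ 5212.1 nautical miles (5 s.f.)

5212.1 NM


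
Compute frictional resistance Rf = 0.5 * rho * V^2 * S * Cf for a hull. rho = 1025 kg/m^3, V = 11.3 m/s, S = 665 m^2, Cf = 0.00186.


Formula: Rf = 0.5 * rho * V^2 * S * Cf
Step 1 — V^2 = 11.3^2 = 127.69
Step 2 — 0.5 * rho * V^2 = 0.5 * 1025 * 127.69 = 65441.125
Step 3 — Rf = 65441.125 * 665 * 0.00186 ≈ 80944 N (5 s.f.)

80944 N


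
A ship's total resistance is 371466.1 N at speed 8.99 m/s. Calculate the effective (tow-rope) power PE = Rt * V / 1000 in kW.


Formula: PE = Rt * V / 1000 (kW)
Step 1 — PE (W) = 371466.1 * 8.99 = 3339480.239 W
Step 2 — PE (kW) = 3339480.239 / 1000 ≈ 3339.5 kW (5 s.f.)

3339.5 kW


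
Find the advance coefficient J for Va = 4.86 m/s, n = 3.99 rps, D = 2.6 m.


Formula: J = Va / (n * D)
Step 1 — n * D = 3.99 * 2.6 = 10.374
Step 2 — J = 4.86 / 10.374 ≈ 0.46848 (5 s.f.)

0.46848


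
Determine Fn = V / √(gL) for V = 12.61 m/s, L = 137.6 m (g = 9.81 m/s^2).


Formula: Fn = V / sqrt(g * L)
Step 1 — g * L = 9.81 * 137.6 = 1349.856
Step 2 — sqrt(g * L) = sqrt(1349.856) = 36.740386
Step 3 — Fn = 12.61 / 36.740386 ≈ 0.34322 (5 s.f.)

0.34322


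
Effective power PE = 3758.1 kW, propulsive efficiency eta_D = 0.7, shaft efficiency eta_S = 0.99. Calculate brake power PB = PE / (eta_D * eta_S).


Formula: PB = PE / (eta_D * eta_S)
Step 1 — combined efficiency = eta_D * eta_S = 0.7 * 0.99 = 0.693
Step 2 — PB = 3758.1 / 0.693 ≈ 5422.9 kW (5 s.f.)

5422.9 kW


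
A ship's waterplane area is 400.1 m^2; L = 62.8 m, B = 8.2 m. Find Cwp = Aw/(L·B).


Formula: Cwp = Aw / (L * B)
Step 1 — L * B = 62.8 * 8.2 = 514.96 m^2
Step 2 — Cwp = 400.1 / 514.96 ≈ 0.77695 (5 s.f.)

0.77695


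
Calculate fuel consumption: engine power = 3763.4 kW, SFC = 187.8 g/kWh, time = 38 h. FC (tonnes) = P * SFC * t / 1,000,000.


Formula: FC (tonnes) = P * SFC * t / 1,000,000
Step 1 — P * SFC * t = 3763.4 * 187.8 * 38 = 26857127.76 g
Step 2 — FC (tonnes) = 26857127.76 / 1,000,000 ≈ 26.857 tonnes (5 s.f.)

26.857 tonnes


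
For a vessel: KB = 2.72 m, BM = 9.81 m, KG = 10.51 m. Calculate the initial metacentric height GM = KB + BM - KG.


Formula: GM = KB + BM - KG
Step 1 — KM = KB + BM = 2.72 + 9.81 = 12.53 m
Step 2 — GM = KM - KG = 12.53 - 10.51 = 2.02 m

2.02 m


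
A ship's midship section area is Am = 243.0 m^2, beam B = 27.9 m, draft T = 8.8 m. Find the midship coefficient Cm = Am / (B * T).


Formula: Cm = Am / (B * T)
Step 1 — B * T = 27.9 * 8.8 = 245.52 m^2
Step 2 — Cm = 243.0 / 245.52 ≈ 0.98974 (5 s.f.)

0.98974


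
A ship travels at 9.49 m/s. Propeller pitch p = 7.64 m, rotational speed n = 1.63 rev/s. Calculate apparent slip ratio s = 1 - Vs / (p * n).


Formula: s = 1 - Vs / (p * n)
Step 1 — p * n = 7.64 * 1.63 = 12.4532
Step 2 — Vs / (p*n) = 9.49 / 12.4532 = 0.762053 (6 d.p.)
Step 3 — s = 1 - 0.762053 = 0.237947

0.237947


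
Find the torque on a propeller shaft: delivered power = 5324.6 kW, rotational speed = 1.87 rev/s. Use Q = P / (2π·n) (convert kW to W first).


Formula: Q = P_W / (2 * pi * n)
Step 1 — P_W = 5324.6 kW * 1000 = 5324600.0 W
Step 2 — 2 * pi * n = 2 * pi * 1.87 = 11.749557
Step 3 — Q = 5324600.0 / 11.749557 ≈ 453170 N·m (5 s.f.)

453170 N·m


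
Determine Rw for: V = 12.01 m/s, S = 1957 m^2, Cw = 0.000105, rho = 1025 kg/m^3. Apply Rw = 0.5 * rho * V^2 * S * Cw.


Formula: Rw = 0.5 * rho * V^2 * S * Cw
Step 1 — V^2 = 12.01^2 = 144.2401
Step 2 — 0.5 * rho * V^2 = 0.5 * 1025 * 144.2401 = 73923.05125
Step 3 — Rw = 73923.05125 * 1957 * 0.000105 ≈ 15190 N (5 s.f.)

15190 N


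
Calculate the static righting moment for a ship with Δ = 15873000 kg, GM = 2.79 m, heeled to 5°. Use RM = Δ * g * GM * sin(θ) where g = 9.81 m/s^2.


Formula: GZ = GM * sin(theta); RM = disp * g * GZ
Step 1 — GZ = 2.79 * sin(5°) = 2.79 * 0.087156 = 0.243165 m
Step 2 — RM = 15873000 * 9.81 * 0.243165 ≈ 37864000 N·m (5 s.f.)

37864000 N·m


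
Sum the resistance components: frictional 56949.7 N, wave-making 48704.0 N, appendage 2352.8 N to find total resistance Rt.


Formula: Rt = Rf + Rw + Ra
Substituting: Rt = 56949.7 + 48704.0 + 2352.8
Result: Rt = 108006.5 N

108006.5 N


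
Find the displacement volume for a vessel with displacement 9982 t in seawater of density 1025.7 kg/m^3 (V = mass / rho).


Formula: V = mass / rho
Step 1 — convert tonnes to kg: 9982 t * 1000 = 9982000 kg
Step 2 — V = 9982000 / 1025.7 ≈ 9731.9 m^3 (5 s.f.)

9731.9 m^3


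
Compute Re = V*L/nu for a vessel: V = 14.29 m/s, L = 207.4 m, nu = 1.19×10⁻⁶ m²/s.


Formula: Re = V * L / nu
Step 1 — V * L = 14.29 * 207.4 = 2963.746 m^2/s
Step 2 — Re = 2963.746 / 1.19e-6 = 2.49e+09

2.49e+09


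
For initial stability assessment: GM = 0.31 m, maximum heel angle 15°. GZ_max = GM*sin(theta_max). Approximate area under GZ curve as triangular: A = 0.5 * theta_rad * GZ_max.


Formula: GZ_max = GM * sin(theta); Area = 0.5 * theta_rad * GZ_max
Step 1 — GZ_max = 0.31 * sin(15°) = 0.31 * 0.258819 = 0.080234 m
Step 2 — theta_rad = 15 * pi/180 = 0.261799 rad
Step 3 — Area = 0.5 * 0.261799 * 0.080234 ≈ 0.010503 m·rad (5 s.f.)

0.010503 m·rad


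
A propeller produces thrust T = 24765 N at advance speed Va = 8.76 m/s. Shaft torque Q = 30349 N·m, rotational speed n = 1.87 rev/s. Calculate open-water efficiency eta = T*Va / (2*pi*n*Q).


Formula: eta = T * Va / (2 * pi * n * Q)
Step 1 — numerator = T * Va = 24765 * 8.76 = 216941.4
Step 2 — 2 * pi * n = 2 * pi * 1.87 = 11.749557
Step 3 — denominator = 11.749557 * 30349 = 356587.31
Step 4 — eta = 216941.4 / 356587.31 ≈ 0.60838 (5 s.f.)

0.60838


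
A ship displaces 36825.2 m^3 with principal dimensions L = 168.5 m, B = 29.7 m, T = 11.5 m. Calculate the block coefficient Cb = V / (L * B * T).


Formula: Cb = V / (L * B * T)
Step 1 — L * B * T = 168.5 * 29.7 * 11.5 = 57551.175 m^3
Step 2 — Cb = 36825.2 / 57551.175 ≈ 0.63987 (5 s.f.)

0.63987


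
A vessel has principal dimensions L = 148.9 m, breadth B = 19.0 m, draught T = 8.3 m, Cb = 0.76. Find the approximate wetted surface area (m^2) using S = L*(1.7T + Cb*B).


Formula: S = 1.7*L*T + V/T with V = Cb*L*B*T, i.e. S = L * (1.7*T + Cb*B)
Step 1 — 1.7*T = 1.7 * 8.3 = 14.11 m
Step 2 — Cb*B = 0.76 * 19.0 = 14.44 m
Step 3 — 1.7*T + Cb*B = 14.11 + 14.44 = 28.55 m
Step 4 — S = 148.9 * 28.55 ≈ 4251.1 m^2 (5 s.f.)

4251.1 m^2


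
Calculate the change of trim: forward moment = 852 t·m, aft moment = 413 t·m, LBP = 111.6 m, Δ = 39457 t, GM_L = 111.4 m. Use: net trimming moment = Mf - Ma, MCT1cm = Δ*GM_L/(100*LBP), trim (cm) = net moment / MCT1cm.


Formula: net trimming moment = Mf - Ma; MCT1cm = Δ*GM_L/(100*LBP); trim = net moment / MCT1cm
Step 1 — net trimming moment = 852 - 413 = 439 t·m
Step 2 — MCT1cm = 39457 * 111.4 / (100 * 111.6) = 393.8629 t·m/cm
Step 3 — trim = 439 / 393.8629 ≈ 1.1146 cm (5 s.f.)

1.1146 cm


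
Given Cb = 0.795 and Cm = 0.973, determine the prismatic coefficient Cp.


Formula: Cp = Cb / Cm
Substituting: Cp = 0.795 / 0.973
Result: Cp ≈ 0.81706 (5 s.f.)

0.81706


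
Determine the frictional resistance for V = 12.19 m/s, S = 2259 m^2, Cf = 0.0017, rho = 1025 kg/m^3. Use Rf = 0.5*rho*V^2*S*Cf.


Formula: Rf = 0.5 * rho * V^2 * S * Cf
Step 1 — V^2 = 12.19^2 = 148.5961
Step 2 — 0.5 * rho * V^2 = 0.5 * 1025 * 148.5961 = 76155.50125
Step 3 — Rf = 76155.50125 * 2259 * 0.0017 ≈ 292460 N (5 s.f.)

292460 N


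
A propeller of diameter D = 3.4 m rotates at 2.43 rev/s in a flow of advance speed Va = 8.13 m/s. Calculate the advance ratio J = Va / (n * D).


Formula: J = Va / (n * D)
Step 1 — n * D = 2.43 * 3.4 = 8.262
Step 2 — J = 8.13 / 8.262 ≈ 0.98402 (5 s.f.)

0.98402


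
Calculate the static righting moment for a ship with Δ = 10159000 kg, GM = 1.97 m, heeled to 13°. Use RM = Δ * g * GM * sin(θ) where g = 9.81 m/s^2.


Formula: GZ = GM * sin(theta); RM = disp * g * GZ
Step 1 — GZ = 1.97 * sin(13°) = 1.97 * 0.224951 = 0.443153 m
Step 2 — RM = 10159000 * 9.81 * 0.443153 ≈ 44165000 N·m (5 s.f.)

44165000 N·m


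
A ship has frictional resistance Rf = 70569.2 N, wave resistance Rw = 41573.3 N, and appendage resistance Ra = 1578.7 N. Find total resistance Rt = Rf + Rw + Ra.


Formula: Rt = Rf + Rw + Ra
Substituting: Rt = 70569.2 + 41573.3 + 1578.7
Result: Rt = 113721.2 N

113721.2 N


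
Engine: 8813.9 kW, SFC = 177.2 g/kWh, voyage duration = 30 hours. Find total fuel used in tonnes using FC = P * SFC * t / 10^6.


Formula: FC (tonnes) = P * SFC * t / 1,000,000
Step 1 — P * SFC * t = 8813.9 * 177.2 * 30 = 46854692.4 g
Step 2 — FC (tonnes) = 46854692.4 / 1,000,000 ≈ 46.855 tonnes (5 s.f.)

46.855 tonnes


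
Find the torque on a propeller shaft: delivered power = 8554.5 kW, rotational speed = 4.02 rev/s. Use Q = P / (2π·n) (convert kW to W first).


Formula: Q = P_W / (2 * pi * n)
Step 1 — P_W = 8554.5 kW * 1000 = 8554500.0 W
Step 2 — 2 * pi * n = 2 * pi * 4.02 = 25.258405
Step 3 — Q = 8554500.0 / 25.258405 ≈ 338680 N·m (5 s.f.)

338680 N·m


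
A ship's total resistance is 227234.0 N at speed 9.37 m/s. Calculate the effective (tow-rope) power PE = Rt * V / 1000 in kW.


Formula: PE = Rt * V / 1000 (kW)
Step 1 — PE (W) = 227234.0 * 9.37 = 2129182.58 W
Step 2 — PE (kW) = 2129182.58 / 1000 ≈ 2129.2 kW (5 s.f.)

2129.2 kW


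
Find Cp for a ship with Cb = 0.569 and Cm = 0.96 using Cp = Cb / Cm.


Formula: Cp = Cb / Cm
Substituting: Cp = 0.569 / 0.96
Result: Cp ≈ 0.59271 (5 s.f.)

0.59271


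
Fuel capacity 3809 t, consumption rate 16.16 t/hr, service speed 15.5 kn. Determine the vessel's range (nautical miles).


Formula: endurance = fuel / rate; range = endurance * speed
Step 1 — endurance = 3809 / 16.16 = 235.7054 hours
Step 2 — range = 235.7054 * 15.5 ≈ 3653.4 nautical miles (5 s.f.)

3653.4 NM


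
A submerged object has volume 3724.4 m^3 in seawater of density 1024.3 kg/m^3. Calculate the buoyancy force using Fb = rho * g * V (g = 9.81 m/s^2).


Formula: Fb = rho * g * V
Substituting: Fb = 1024.3 * 9.81 * 3724.4
Intermediate: 1024.3 * 9.81 = 10048.383
Result: Fb = 10048.383 * 3724.4 ≈ 37424000 N (5 s.f.)

37424000 N


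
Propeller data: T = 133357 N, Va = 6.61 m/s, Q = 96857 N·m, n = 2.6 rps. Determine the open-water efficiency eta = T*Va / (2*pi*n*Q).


Formula: eta = T * Va / (2 * pi * n * Q)
Step 1 — numerator = T * Va = 133357 * 6.61 = 881489.77
Step 2 — 2 * pi * n = 2 * pi * 2.6 = 16.336282
Step 3 — denominator = 16.336282 * 96857 = 1582283.27
Step 4 — eta = 881489.77 / 1582283.27 ≈ 0.55710 (5 s.f.)

0.55710


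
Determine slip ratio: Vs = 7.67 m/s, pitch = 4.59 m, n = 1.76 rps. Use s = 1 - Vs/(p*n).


Formula: s = 1 - Vs / (p * n)
Step 1 — p * n = 4.59 * 1.76 = 8.0784
Step 2 — Vs / (p*n) = 7.67 / 8.0784 = 0.949445 (6 d.p.)
Step 3 — s = 1 - 0.949445 = 0.050555

0.050555


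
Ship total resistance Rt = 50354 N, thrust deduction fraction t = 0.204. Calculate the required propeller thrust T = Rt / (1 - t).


Formula: T = Rt / (1 - t)
Step 1 — (1 - t) = 1 - 0.204 = 0.796
Step 2 — T = 50354 / 0.796 ≈ 63259 N (5 s.f.)

63259 N


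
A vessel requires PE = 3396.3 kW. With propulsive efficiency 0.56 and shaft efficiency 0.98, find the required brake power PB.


Formula: PB = PE / (eta_D * eta_S)
Step 1 — combined efficiency = eta_D * eta_S = 0.56 * 0.98 = 0.5488
Step 2 — PB = 3396.3 / 0.5488 ≈ 6188.6 kW (5 s.f.)

6188.6 kW


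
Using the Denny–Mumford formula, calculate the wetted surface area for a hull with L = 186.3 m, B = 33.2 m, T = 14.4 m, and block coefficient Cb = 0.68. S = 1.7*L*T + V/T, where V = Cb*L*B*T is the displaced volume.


Formula: S = 1.7*L*T + V/T with V = Cb*L*B*T, i.e. S = L * (1.7*T + Cb*B)
Step 1 — 1.7*T = 1.7 * 14.4 = 24.48 m
Step 2 — Cb*B = 0.68 * 33.2 = 22.576 m
Step 3 — 1.7*T + Cb*B = 24.48 + 22.576 = 47.056 m
Step 4 — S = 186.3 * 47.056 ≈ 8766.5 m^2 (5 s.f.)

8766.5 m^2


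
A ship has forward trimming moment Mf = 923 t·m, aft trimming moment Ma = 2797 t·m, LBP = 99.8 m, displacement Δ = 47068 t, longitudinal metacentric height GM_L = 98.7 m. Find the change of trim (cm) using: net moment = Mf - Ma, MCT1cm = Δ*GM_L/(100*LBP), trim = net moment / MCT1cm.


Formula: net trimming moment = Mf - Ma; MCT1cm = Δ*GM_L/(100*LBP); trim = net moment / MCT1cm
Step 1 — net trimming moment = 923 - 2797 = -1874 t·m
Step 2 — MCT1cm = 47068 * 98.7 / (100 * 99.8) = 465.4921 t·m/cm
Step 3 — trim = -1874 / 465.4921 ≈ -4.0258 cm (5 s.f.)

-4.0258 cm


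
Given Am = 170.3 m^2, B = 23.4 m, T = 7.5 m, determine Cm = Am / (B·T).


Formula: Cm = Am / (B * T)
Step 1 — B * T = 23.4 * 7.5 = 175.5 m^2
Step 2 — Cm = 170.3 / 175.5 ≈ 0.97037 (5 s.f.)

0.97037


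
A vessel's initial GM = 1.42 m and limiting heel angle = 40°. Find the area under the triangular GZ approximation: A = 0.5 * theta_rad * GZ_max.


Formula: GZ_max = GM * sin(theta); Area = 0.5 * theta_rad * GZ_max
Step 1 — GZ_max = 1.42 * sin(40°) = 1.42 * 0.642788 = 0.912759 m
Step 2 — theta_rad = 40 * pi/180 = 0.698132 rad
Step 3 — Area = 0.5 * 0.698132 * 0.912759 ≈ 0.31861 m·rad (5 s.f.)

0.31861 m·rad


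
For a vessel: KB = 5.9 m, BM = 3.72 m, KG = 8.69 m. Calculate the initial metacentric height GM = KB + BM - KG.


Formula: GM = KB + BM - KG
Step 1 — KM = KB + BM = 5.9 + 3.72 = 9.62 m
Step 2 — GM = KM - KG = 9.62 - 8.69 = 0.93 m

0.93 m


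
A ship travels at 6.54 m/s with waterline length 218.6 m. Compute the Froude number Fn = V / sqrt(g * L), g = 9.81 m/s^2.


Formula: Fn = V / sqrt(g * L)
Step 1 — g * L = 9.81 * 218.6 = 2144.466
Step 2 — sqrt(g * L) = sqrt(2144.466) = 46.308379
Step 3 — Fn = 6.54 / 46.308379 ≈ 0.14123 (5 s.f.)

0.14123


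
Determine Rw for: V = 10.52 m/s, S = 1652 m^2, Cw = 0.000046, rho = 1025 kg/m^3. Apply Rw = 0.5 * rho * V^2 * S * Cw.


Formula: Rw = 0.5 * rho * V^2 * S * Cw
Step 1 — V^2 = 10.52^2 = 110.6704
Step 2 — 0.5 * rho * V^2 = 0.5 * 1025 * 110.6704 = 56718.58
Step 3 — Rw = 56718.58 * 1652 * 0.000046 ≈ 4310.2 N (5 s.f.)

4310.2 N


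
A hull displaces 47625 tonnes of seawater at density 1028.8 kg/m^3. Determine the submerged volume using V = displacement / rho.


Formula: V = mass / rho
Step 1 — convert tonnes to kg: 47625 t * 1000 = 47625000 kg
Step 2 — V = 47625000 / 1028.8 ≈ 46292 m^3 (5 s.f.)

46292 m^3


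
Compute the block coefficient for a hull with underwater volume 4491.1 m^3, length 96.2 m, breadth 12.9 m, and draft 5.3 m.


Formula: Cb = V / (L * B * T)
Step 1 — L * B * T = 96.2 * 12.9 * 5.3 = 6577.194 m^3
Step 2 — Cb = 4491.1 / 6577.194 ≈ 0.68283 (5 s.f.)

0.68283


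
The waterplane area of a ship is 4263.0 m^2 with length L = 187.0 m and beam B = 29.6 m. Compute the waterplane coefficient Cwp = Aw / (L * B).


Formula: Cwp = Aw / (L * B)
Step 1 — L * B = 187.0 * 29.6 = 5535.2 m^2
Step 2 — Cwp = 4263.0 / 5535.2 ≈ 0.77016 (5 s.f.)

0.77016


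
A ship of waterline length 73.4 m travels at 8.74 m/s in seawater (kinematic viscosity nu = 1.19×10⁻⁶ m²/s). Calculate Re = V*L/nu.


Formula: Re = V * L / nu
Step 1 — V * L = 8.74 * 73.4 = 641.516 m^2/s
Step 2 — Re = 641.516 / 1.19e-6 = 5.39e+08

5.39e+08


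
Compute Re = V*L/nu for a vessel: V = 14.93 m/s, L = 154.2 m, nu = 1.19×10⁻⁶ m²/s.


Formula: Re = V * L / nu
Step 1 — V * L = 14.93 * 154.2 = 2302.206 m^2/s
Step 2 — Re = 2302.206 / 1.19e-6 = 1.93e+09

1.93e+09


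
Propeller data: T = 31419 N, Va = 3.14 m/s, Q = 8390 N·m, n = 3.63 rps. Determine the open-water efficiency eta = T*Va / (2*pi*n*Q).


Formula: eta = T * Va / (2 * pi * n * Q)
Step 1 — numerator = T * Va = 31419 * 3.14 = 98655.66
Step 2 — 2 * pi * n = 2 * pi * 3.63 = 22.807963
Step 3 — denominator = 22.807963 * 8390 = 191358.81
Step 4 — eta = 98655.66 / 191358.81 ≈ 0.51555 (5 s.f.)

0.51555


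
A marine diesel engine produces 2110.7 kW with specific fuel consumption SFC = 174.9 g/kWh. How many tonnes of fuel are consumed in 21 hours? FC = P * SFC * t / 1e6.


Formula: FC (tonnes) = P * SFC * t / 1,000,000
Step 1 — P * SFC * t = 2110.7 * 174.9 * 21 = 7752390.03 g
Step 2 — FC (tonnes) = 7752390.03 / 1,000,000 ≈ 7.7524 tonnes (5 s.f.)

7.7524 tonnes


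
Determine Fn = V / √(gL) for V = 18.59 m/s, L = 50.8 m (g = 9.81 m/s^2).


Formula: Fn = V / sqrt(g * L)
Step 1 — g * L = 9.81 * 50.8 = 498.348
Step 2 — sqrt(g * L) = sqrt(498.348) = 22.323709
Step 3 — Fn = 18.59 / 22.323709 ≈ 0.83275 (5 s.f.)

0.83275


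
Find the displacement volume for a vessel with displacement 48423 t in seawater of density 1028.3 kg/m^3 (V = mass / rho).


Formula: V = mass / rho
Step 1 — convert tonnes to kg: 48423 t * 1000 = 48423000 kg
Step 2 — V = 48423000 / 1028.3 ≈ 47090 m^3 (5 s.f.)

47090 m^3


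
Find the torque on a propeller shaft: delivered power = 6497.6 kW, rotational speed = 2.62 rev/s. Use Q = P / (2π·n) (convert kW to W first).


Formula: Q = P_W / (2 * pi * n)
Step 1 — P_W = 6497.6 kW * 1000 = 6497600.0 W
Step 2 — 2 * pi * n = 2 * pi * 2.62 = 16.461946
Step 3 — Q = 6497600.0 / 16.461946 ≈ 394700 N·m (5 s.f.)

394700 N·m


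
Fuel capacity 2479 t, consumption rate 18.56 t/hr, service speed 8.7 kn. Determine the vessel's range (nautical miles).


Formula: endurance = fuel / rate; range = endurance * speed
Step 1 — endurance = 2479 / 18.56 = 133.5668 hours
Step 2 — range = 133.5668 * 8.7 ≈ 1162.0 nautical miles (5 s.f.)

1162.0 NM


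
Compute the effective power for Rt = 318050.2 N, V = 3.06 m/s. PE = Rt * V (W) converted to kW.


Formula: PE = Rt * V / 1000 (kW)
Step 1 — PE (W) = 318050.2 * 3.06 = 973233.612 W
Step 2 — PE (kW) = 973233.612 / 1000 ≈ 973.23 kW (5 s.f.)

973.23 kW


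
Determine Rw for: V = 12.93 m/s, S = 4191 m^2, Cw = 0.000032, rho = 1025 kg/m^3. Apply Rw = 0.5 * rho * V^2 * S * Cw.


Formula: Rw = 0.5 * rho * V^2 * S * Cw
Step 1 — V^2 = 12.93^2 = 167.1849
Step 2 — 0.5 * rho * V^2 = 0.5 * 1025 * 167.1849 = 85682.26125
Step 3 — Rw = 85682.26125 * 4191 * 0.000032 ≈ 11491 N (5 s.f.)

11491 N


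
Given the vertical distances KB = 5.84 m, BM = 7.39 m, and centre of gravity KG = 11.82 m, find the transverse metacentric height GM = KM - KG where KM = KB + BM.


Formula: GM = KB + BM - KG
Step 1 — KM = KB + BM = 5.84 + 7.39 = 13.23 m
Step 2 — GM = KM - KG = 13.23 - 11.82 = 1.41 m

1.41 m


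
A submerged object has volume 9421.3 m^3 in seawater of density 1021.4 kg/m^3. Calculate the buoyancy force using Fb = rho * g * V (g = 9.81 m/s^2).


Formula: Fb = rho * g * V
Substituting: Fb = 1021.4 * 9.81 * 9421.3
Intermediate: 1021.4 * 9.81 = 10019.934
Result: Fb = 10019.934 * 9421.3 ≈ 94401000 N (5 s.f.)

94401000 N


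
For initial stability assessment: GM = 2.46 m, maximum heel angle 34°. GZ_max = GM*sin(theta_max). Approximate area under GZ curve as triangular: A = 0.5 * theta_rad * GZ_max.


Formula: GZ_max = GM * sin(theta); Area = 0.5 * theta_rad * GZ_max
Step 1 — GZ_max = 2.46 * sin(34°) = 2.46 * 0.559193 = 1.375615 m
Step 2 — theta_rad = 34 * pi/180 = 0.593412 rad
Step 3 — Area = 0.5 * 0.593412 * 1.375615 ≈ 0.40815 m·rad (5 s.f.)

0.40815 m·rad


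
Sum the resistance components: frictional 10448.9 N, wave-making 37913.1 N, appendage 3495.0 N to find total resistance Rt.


Formula: Rt = Rf + Rw + Ra
Substituting: Rt = 10448.9 + 37913.1 + 3495.0
Result: Rt = 51857.0 N

51857.0 N


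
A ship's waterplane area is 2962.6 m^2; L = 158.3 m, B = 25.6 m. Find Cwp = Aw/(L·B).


Formula: Cwp = Aw / (L * B)
Step 1 — L * B = 158.3 * 25.6 = 4052.48 m^2
Step 2 — Cwp = 2962.6 / 4052.48 ≈ 0.73106 (5 s.f.)

0.73106


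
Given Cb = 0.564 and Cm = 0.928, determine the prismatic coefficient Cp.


Formula: Cp = Cb / Cm
Substituting: Cp = 0.564 / 0.928
Result: Cp ≈ 0.60776 (5 s.f.)

0.60776


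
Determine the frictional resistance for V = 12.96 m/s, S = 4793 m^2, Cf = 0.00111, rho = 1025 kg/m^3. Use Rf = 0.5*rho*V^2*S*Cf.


Formula: Rf = 0.5 * rho * V^2 * S * Cf
Step 1 — V^2 = 12.96^2 = 167.9616
Step 2 — 0.5 * rho * V^2 = 0.5 * 1025 * 167.9616 = 86080.32
Step 3 — Rf = 86080.32 * 4793 * 0.00111 ≈ 457970 N (5 s.f.)

457970 N


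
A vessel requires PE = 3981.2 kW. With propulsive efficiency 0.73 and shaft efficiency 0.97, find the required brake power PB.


Formula: PB = PE / (eta_D * eta_S)
Step 1 — combined efficiency = eta_D * eta_S = 0.73 * 0.97 = 0.7081
Step 2 — PB = 3981.2 / 0.7081 ≈ 5622.4 kW (5 s.f.)

5622.4 kW


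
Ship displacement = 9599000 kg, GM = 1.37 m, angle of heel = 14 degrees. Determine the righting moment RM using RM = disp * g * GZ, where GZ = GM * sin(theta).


Formula: GZ = GM * sin(theta); RM = disp * g * GZ
Step 1 — GZ = 1.37 * sin(14°) = 1.37 * 0.241922 = 0.331433 m
Step 2 — RM = 9599000 * 9.81 * 0.331433 ≈ 31210000 N·m (5 s.f.)

31210000 N·m


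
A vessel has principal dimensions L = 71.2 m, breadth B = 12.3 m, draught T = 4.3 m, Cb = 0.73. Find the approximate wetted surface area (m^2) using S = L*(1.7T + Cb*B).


Formula: S = 1.7*L*T + V/T with V = Cb*L*B*T, i.e. S = L * (1.7*T + Cb*B)
Step 1 — 1.7*T = 1.7 * 4.3 = 7.31 m
Step 2 — Cb*B = 0.73 * 12.3 = 8.979 m
Step 3 — 1.7*T + Cb*B = 7.31 + 8.979 = 16.289 m
Step 4 — S = 71.2 * 16.289 ≈ 1159.8 m^2 (5 s.f.)

1159.8 m^2


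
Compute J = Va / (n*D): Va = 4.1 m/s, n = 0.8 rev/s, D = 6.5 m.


Formula: J = Va / (n * D)
Step 1 — n * D = 0.8 * 6.5 = 5.2
Step 2 — J = 4.1 / 5.2 ≈ 0.78846 (5 s.f.)

0.78846


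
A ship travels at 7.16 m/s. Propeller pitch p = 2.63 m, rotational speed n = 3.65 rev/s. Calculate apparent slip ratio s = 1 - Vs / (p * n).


Formula: s = 1 - Vs / (p * n)
Step 1 — p * n = 2.63 * 3.65 = 9.5995
Step 2 — Vs / (p*n) = 7.16 / 9.5995 = 0.745872 (6 d.p.)
Step 3 — s = 1 - 0.745872 = 0.254128

0.254128


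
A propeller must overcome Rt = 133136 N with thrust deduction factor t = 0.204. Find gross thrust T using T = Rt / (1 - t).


Formula: T = Rt / (1 - t)
Step 1 — (1 - t) = 1 - 0.204 = 0.796
Step 2 — T = 133136 / 0.796 ≈ 167260 N (5 s.f.)

167260 N


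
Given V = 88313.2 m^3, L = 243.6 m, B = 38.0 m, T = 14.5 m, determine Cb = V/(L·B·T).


Formula: Cb = V / (L * B * T)
Step 1 — L * B * T = 243.6 * 38.0 * 14.5 = 134223.6 m^3
Step 2 — Cb = 88313.2 / 134223.6 ≈ 0.65796 (5 s.f.)

0.65796


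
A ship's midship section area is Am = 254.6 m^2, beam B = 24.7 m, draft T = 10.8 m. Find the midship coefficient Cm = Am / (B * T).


Formula: Cm = Am / (B * T)
Step 1 — B * T = 24.7 * 10.8 = 266.76 m^2
Step 2 — Cm = 254.6 / 266.76 ≈ 0.95442 (5 s.f.)

0.95442


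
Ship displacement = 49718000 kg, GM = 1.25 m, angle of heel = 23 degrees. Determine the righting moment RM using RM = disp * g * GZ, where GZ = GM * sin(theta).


Formula: GZ = GM * sin(theta); RM = disp * g * GZ
Step 1 — GZ = 1.25 * sin(23°) = 1.25 * 0.390731 = 0.488414 m
Step 2 — RM = 49718000 * 9.81 * 0.488414 ≈ 238220000 N·m (5 s.f.)

238220000 N·m


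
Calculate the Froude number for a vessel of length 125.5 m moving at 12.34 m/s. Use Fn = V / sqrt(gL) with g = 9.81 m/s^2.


Formula: Fn = V / sqrt(g * L)
Step 1 — g * L = 9.81 * 125.5 = 1231.155
Step 2 — sqrt(g * L) = sqrt(1231.155) = 35.087818
Step 3 — Fn = 12.34 / 35.087818 ≈ 0.35169 (5 s.f.)

0.35169


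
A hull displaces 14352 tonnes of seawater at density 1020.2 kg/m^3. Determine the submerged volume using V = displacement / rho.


Formula: V = mass / rho
Step 1 — convert tonnes to kg: 14352 t * 1000 = 14352000 kg
Step 2 — V = 14352000 / 1020.2 ≈ 14068 m^3 (5 s.f.)

14068 m^3


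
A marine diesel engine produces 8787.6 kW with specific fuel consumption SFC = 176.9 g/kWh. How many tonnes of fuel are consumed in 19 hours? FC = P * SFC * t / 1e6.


Formula: FC (tonnes) = P * SFC * t / 1,000,000
Step 1 — P * SFC * t = 8787.6 * 176.9 * 19 = 29536002.36 g
Step 2 — FC (tonnes) = 29536002.36 / 1,000,000 ≈ 29.536 tonnes (5 s.f.)

29.536 tonnes


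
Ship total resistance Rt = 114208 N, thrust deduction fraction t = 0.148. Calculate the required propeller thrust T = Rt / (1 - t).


Formula: T = Rt / (1 - t)
Step 1 — (1 - t) = 1 - 0.148 = 0.852
Step 2 — T = 114208 / 0.852 ≈ 134050 N (5 s.f.)

134050 N


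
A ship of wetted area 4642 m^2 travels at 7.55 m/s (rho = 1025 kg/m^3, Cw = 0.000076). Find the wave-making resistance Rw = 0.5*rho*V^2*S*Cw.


Formula: Rw = 0.5 * rho * V^2 * S * Cw
Step 1 — V^2 = 7.55^2 = 57.0025
Step 2 — 0.5 * rho * V^2 = 0.5 * 1025 * 57.0025 = 29213.78125
Step 3 — Rw = 29213.78125 * 4642 * 0.000076 ≈ 10306 N (5 s.f.)

10306 N


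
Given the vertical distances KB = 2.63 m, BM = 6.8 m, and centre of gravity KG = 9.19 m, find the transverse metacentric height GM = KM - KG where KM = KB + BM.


Formula: GM = KB + BM - KG
Step 1 — KM = KB + BM = 2.63 + 6.8 = 9.43 m
Step 2 — GM = KM - KG = 9.43 - 9.19 = 0.24 m

0.24 m


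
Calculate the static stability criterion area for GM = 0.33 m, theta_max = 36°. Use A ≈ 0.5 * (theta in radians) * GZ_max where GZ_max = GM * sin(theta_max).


Formula: GZ_max = GM * sin(theta); Area = 0.5 * theta_rad * GZ_max
Step 1 — GZ_max = 0.33 * sin(36°) = 0.33 * 0.587785 = 0.193969 m
Step 2 — theta_rad = 36 * pi/180 = 0.628319 rad
Step 3 — Area = 0.5 * 0.628319 * 0.193969 ≈ 0.060937 m·rad (5 s.f.)

0.060937 m·rad


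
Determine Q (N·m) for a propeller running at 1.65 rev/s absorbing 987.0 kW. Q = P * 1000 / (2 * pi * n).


Formula: Q = P_W / (2 * pi * n)
Step 1 — P_W = 987.0 kW * 1000 = 987000.0 W
Step 2 — 2 * pi * n = 2 * pi * 1.65 = 10.367256
Step 3 — Q = 987000.0 / 10.367256 ≈ 95204 N·m (5 s.f.)

95204 N·m


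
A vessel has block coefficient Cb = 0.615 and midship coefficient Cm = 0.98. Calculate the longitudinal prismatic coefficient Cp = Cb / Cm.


Formula: Cp = Cb / Cm
Substituting: Cp = 0.615 / 0.98
Result: Cp ≈ 0.62755 (5 s.f.)

0.62755


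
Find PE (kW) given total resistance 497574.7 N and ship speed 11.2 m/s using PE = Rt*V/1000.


Formula: PE = Rt * V / 1000 (kW)
Step 1 — PE (W) = 497574.7 * 11.2 = 5572836.64 W
Step 2 — PE (kW) = 5572836.64 / 1000 ≈ 5572.8 kW (5 s.f.)

5572.8 kW


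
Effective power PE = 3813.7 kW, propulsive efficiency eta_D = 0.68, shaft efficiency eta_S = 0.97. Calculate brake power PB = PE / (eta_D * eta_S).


Formula: PB = PE / (eta_D * eta_S)
Step 1 — combined efficiency = eta_D * eta_S = 0.68 * 0.97 = 0.6596
Step 2 — PB = 3813.7 / 0.6596 ≈ 5781.8 kW (5 s.f.)

5781.8 kW


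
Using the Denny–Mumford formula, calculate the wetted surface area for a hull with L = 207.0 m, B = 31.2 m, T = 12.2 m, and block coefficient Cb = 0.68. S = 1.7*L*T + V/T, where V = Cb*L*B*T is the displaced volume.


Formula: S = 1.7*L*T + V/T with V = Cb*L*B*T, i.e. S = L * (1.7*T + Cb*B)
Step 1 — 1.7*T = 1.7 * 12.2 = 20.74 m
Step 2 — Cb*B = 0.68 * 31.2 = 21.216 m
Step 3 — 1.7*T + Cb*B = 20.74 + 21.216 = 41.956 m
Step 4 — S = 207.0 * 41.956 ≈ 8684.9 m^2 (5 s.f.)

8684.9 m^2


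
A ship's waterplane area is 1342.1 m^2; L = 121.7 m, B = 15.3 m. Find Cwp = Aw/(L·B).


Formula: Cwp = Aw / (L * B)
Step 1 — L * B = 121.7 * 15.3 = 1862.01 m^2
Step 2 — Cwp = 1342.1 / 1862.01 ≈ 0.72078 (5 s.f.)

0.72078


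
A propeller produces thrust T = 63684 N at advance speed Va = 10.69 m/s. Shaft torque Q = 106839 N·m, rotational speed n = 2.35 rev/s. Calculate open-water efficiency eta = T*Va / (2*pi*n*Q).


Formula: eta = T * Va / (2 * pi * n * Q)
Step 1 — numerator = T * Va = 63684 * 10.69 = 680781.96
Step 2 — 2 * pi * n = 2 * pi * 2.35 = 14.765485
Step 3 — denominator = 14.765485 * 106839 = 1577529.65
Step 4 — eta = 680781.96 / 1577529.65 ≈ 0.43155 (5 s.f.)

0.43155


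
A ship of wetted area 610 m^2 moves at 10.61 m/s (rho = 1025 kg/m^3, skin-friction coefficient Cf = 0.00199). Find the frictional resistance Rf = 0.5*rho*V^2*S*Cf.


Formula: Rf = 0.5 * rho * V^2 * S * Cf
Step 1 — V^2 = 10.61^2 = 112.5721
Step 2 — 0.5 * rho * V^2 = 0.5 * 1025 * 112.5721 = 57693.20125
Step 3 — Rf = 57693.20125 * 610 * 0.00199 ≈ 70034 N (5 s.f.)

70034 N


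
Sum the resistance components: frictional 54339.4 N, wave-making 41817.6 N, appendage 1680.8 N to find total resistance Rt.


Formula: Rt = Rf + Rw + Ra
Substituting: Rt = 54339.4 + 41817.6 + 1680.8
Result: Rt = 97837.8 N

97837.8 N


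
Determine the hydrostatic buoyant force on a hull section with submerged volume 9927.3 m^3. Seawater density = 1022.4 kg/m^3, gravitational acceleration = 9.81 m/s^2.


Formula: Fb = rho * g * V
Substituting: Fb = 1022.4 * 9.81 * 9927.3
Intermediate: 1022.4 * 9.81 = 10029.744
Result: Fb = 10029.744 * 9927.3 ≈ 99568000 N (5 s.f.)

99568000 N


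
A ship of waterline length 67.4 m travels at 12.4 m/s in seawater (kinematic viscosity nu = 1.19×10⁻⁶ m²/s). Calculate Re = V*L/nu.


Formula: Re = V * L / nu
Step 1 — V * L = 12.4 * 67.4 = 835.76 m^2/s
Step 2 — Re = 835.76 / 1.19e-6 = 7.02e+08

7.02e+08


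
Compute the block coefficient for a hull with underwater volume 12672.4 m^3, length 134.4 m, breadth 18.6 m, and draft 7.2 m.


Formula: Cb = V / (L * B * T)
Step 1 — L * B * T = 134.4 * 18.6 * 7.2 = 17998.848 m^3
Step 2 — Cb = 12672.4 / 17998.848 ≈ 0.70407 (5 s.f.)

0.70407


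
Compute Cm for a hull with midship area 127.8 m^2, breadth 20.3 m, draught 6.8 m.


Formula: Cm = Am / (B * T)
Step 1 — B * T = 20.3 * 6.8 = 138.04 m^2
Step 2 — Cm = 127.8 / 138.04 ≈ 0.92582 (5 s.f.)

0.92582


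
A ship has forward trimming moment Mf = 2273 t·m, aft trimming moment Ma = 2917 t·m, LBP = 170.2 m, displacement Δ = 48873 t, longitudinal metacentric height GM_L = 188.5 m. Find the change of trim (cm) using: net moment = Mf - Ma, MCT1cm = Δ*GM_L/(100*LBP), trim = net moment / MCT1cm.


Formula: net trimming moment = Mf - Ma; MCT1cm = Δ*GM_L/(100*LBP); trim = net moment / MCT1cm
Step 1 — net trimming moment = 2273 - 2917 = -644 t·m
Step 2 — MCT1cm = 48873 * 188.5 / (100 * 170.2) = 541.2785 t·m/cm
Step 3 — trim = -644 / 541.2785 ≈ -1.1898 cm (5 s.f.)

-1.1898 cm


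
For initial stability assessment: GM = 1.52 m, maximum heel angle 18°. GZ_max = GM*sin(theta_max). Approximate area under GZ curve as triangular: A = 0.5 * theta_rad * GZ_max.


Formula: GZ_max = GM * sin(theta); Area = 0.5 * theta_rad * GZ_max
Step 1 — GZ_max = 1.52 * sin(18°) = 1.52 * 0.309017 = 0.469706 m
Step 2 — theta_rad = 18 * pi/180 = 0.314159 rad
Step 3 — Area = 0.5 * 0.314159 * 0.469706 ≈ 0.073781 m·rad (5 s.f.)

0.073781 m·rad


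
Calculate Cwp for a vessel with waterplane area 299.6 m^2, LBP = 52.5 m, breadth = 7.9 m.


Formula: Cwp = Aw / (L * B)
Step 1 — L * B = 52.5 * 7.9 = 414.75 m^2
Step 2 — Cwp = 299.6 / 414.75 ≈ 0.72236 (5 s.f.)

0.72236


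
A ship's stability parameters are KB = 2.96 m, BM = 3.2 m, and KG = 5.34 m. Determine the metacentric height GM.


Formula: GM = KB + BM - KG
Step 1 — KM = KB + BM = 2.96 + 3.2 = 6.16 m
Step 2 — GM = KM - KG = 6.16 - 5.34 = 0.82 m

0.82 m


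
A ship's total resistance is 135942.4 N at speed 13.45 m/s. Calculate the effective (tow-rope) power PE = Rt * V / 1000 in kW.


Formula: PE = Rt * V / 1000 (kW)
Step 1 — PE (W) = 135942.4 * 13.45 = 1828425.28 W
Step 2 — PE (kW) = 1828425.28 / 1000 ≈ 1828.4 kW (5 s.f.)

1828.4 kW


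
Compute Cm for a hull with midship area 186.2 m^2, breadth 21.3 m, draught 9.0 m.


Formula: Cm = Am / (B * T)
Step 1 — B * T = 21.3 * 9.0 = 191.7 m^2
Step 2 — Cm = 186.2 / 191.7 ≈ 0.97131 (5 s.f.)

0.97131


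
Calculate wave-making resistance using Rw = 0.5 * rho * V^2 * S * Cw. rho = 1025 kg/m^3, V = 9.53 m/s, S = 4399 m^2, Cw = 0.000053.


Formula: Rw = 0.5 * rho * V^2 * S * Cw
Step 1 — V^2 = 9.53^2 = 90.8209
Step 2 — 0.5 * rho * V^2 = 0.5 * 1025 * 90.8209 = 46545.71125
Step 3 — Rw = 46545.71125 * 4399 * 0.000053 ≈ 10852 N (5 s.f.)

10852 N


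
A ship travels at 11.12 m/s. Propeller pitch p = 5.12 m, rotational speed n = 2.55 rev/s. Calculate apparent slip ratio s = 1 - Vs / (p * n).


Formula: s = 1 - Vs / (p * n)
Step 1 — p * n = 5.12 * 2.55 = 13.056
Step 2 — Vs / (p*n) = 11.12 / 13.056 = 0.851716 (6 d.p.)
Step 3 — s = 1 - 0.851716 = 0.148284

0.148284
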